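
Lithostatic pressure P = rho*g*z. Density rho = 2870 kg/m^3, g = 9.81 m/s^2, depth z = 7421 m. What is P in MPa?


P = rho * g * z / 1e6
= 2870 * 9.81 * 7421 / 1e6
= 208936028.7 / 1e6
= 208.936 MPa

208.936


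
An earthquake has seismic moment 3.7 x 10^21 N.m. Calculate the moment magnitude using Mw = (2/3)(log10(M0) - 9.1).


log10(M0) = log10(3.7 x 10^21) = 21.5682
Mw = 2/3 * (21.5682 - 9.1)
= 2/3 * 12.4682
= 8.31

8.31


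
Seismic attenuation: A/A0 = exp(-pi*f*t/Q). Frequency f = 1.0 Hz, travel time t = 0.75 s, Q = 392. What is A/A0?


pi*f*t/Q = pi*1.0*0.75/392 = 0.006011
A/A0 = exp(-0.006011) = 0.994007

0.994007


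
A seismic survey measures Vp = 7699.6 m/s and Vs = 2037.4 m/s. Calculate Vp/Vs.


Vp/Vs = 7699.6 / 2037.4
= 3.7791

3.7791


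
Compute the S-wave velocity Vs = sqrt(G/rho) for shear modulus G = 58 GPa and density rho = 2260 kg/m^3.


Convert G to Pa: G = 58e9 Pa
Compute G/rho = 58e9 / 2260 = 25663716.8142
Vs = sqrt(25663716.8142) = 5065.94 m/s

5065.94


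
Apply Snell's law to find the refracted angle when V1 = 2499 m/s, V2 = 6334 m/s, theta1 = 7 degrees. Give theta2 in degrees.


sin(theta1) = sin(7 deg) = 0.121869
sin(theta2) = V2/V1 * sin(theta1) = 6334/2499 * 0.121869 = 0.308892
theta2 = arcsin(0.308892) = 17.9925 degrees

17.9925


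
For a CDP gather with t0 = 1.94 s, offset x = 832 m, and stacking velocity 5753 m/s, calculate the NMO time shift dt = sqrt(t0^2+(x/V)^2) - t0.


x/Vnmo = 832/5753 = 0.14462
(x/Vnmo)^2 = 0.020915
t0^2 = 3.7636
sqrt(3.7636 + 0.020915) = 1.945383
dt = 1.945383 - 1.94 = 0.005383

0.005383


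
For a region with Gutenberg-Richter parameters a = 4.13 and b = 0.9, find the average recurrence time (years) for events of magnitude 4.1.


log10(N) = 4.13 - 0.9*4.1 = 0.44
N = 10^0.44 = 2.754229
T = 1/N = 1/2.754229 = 0.3631 years

0.3631


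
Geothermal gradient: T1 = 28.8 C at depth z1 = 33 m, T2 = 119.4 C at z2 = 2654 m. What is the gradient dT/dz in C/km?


dT = 119.4 - 28.8 = 90.6 C
dz = 2654 - 33 = 2621 m
gradient = dT/dz * 1000 = 90.6/2621 * 1000 = 34.567 C/km

34.567


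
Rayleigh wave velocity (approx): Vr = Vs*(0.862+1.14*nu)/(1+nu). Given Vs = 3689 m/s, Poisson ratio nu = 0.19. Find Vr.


Numerator factor = 0.862 + 1.14*0.19 = 1.0786
Denominator = 1 + 0.19 = 1.19
Vr = 3689 * 1.0786 / 1.19 = 3343.66 m/s

3343.66


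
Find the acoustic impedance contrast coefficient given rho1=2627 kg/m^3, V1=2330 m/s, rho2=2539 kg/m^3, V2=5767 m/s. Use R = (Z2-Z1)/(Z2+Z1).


Z1 = 2627 * 2330 = 6120910
Z2 = 2539 * 5767 = 14642413
R = (14642413 - 6120910) / (14642413 + 6120910) = 8521503 / 20763323 = 0.4104

0.4104


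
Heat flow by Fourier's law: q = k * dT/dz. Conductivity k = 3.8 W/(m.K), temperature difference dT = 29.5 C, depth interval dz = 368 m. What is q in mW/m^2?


q = k * dT / dz * 1000
= 3.8 * 29.5 / 368 * 1000
= 0.30462 * 1000
= 304.6196 mW/m^2

304.6196


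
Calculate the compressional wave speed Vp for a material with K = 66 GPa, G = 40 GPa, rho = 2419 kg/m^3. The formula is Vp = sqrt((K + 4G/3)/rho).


First compute the effective modulus:
K + 4G/3 = 66e9 + 4*40e9/3 = 119333333333.33 Pa
Then divide by density:
119333333333.33 / 2419 = 49331679.7575 Pa/(kg/m^3)
Take the square root:
Vp = sqrt(49331679.7575) = 7023.65 m/s

7023.65


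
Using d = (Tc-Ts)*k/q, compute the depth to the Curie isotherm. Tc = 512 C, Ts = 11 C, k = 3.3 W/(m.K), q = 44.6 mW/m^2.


T_Curie - T_surf = 512 - 11 = 501 C
Convert q to W/m^2: 44.6 mW/m^2 = 0.0446 W/m^2
d = 501 * 3.3 / 0.0446 = 37069.51 m

37069.51


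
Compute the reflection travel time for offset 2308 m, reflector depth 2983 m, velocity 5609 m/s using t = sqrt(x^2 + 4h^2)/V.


x^2 + 4h^2 = 2308^2 + 4*2983^2 = 5326864 + 35593156 = 40920020
sqrt(40920020) = 6396.8758
t = 6396.8758 / 5609 = 1.1405 s

1.1405


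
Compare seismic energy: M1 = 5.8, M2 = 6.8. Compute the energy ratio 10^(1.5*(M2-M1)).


M2 - M1 = 6.8 - 5.8 = 1.0
1.5 * 1.0 = 1.5
ratio = 10^1.5 = 31.62

31.62


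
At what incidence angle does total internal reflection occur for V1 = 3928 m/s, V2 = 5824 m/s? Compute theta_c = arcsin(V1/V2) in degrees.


V1/V2 = 3928/5824 = 0.674451
theta_c = arcsin(0.674451) = 42.4115 degrees

42.4115


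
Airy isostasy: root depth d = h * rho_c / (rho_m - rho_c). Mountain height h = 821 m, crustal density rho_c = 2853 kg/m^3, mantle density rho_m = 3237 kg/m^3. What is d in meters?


rho_m - rho_c = 3237 - 2853 = 384
d = 821 * 2853 / 384
= 2342313 / 384
= 6099.77 m

6099.77


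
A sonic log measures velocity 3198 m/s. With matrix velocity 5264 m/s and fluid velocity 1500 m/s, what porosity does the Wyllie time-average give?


1/V - 1/Vm = 1/3198 - 1/5264 = 0.00012273
1/Vf - 1/Vm = 1/1500 - 1/5264 = 0.0004767
phi = 0.00012273 / 0.0004767 = 0.2575

0.2575


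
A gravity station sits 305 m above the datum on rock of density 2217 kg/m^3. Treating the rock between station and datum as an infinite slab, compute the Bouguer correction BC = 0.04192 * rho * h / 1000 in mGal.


BC = 0.04192 * rho * h / 1000
= 0.04192 * 2217 * 305 / 1000
= 28.3457 mGal

28.3457


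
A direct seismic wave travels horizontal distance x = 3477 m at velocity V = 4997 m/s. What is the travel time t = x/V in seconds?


t = x / V
= 3477 / 4997
= 0.6958 s

0.6958


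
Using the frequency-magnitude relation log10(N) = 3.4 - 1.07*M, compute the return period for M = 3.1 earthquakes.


log10(N) = 3.4 - 1.07*3.1 = 0.083
N = 10^0.083 = 1.210598
T = 1/N = 1/1.210598 = 0.826 years

0.826


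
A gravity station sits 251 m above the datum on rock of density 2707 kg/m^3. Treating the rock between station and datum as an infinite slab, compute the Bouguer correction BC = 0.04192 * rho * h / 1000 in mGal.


BC = 0.04192 * rho * h / 1000
= 0.04192 * 2707 * 251 / 1000
= 28.4828 mGal

28.4828


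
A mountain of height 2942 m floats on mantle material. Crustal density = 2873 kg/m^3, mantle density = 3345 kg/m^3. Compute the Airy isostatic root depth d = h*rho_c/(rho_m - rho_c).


rho_m - rho_c = 3345 - 2873 = 472
d = 2942 * 2873 / 472
= 8452366 / 472
= 17907.56 m

17907.56


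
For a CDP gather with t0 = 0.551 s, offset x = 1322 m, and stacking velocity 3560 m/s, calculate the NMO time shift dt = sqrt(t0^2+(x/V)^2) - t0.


x/Vnmo = 1322/3560 = 0.371348
(x/Vnmo)^2 = 0.1379
t0^2 = 0.303601
sqrt(0.303601 + 0.1379) = 0.664455
dt = 0.664455 - 0.551 = 0.113455

0.113455


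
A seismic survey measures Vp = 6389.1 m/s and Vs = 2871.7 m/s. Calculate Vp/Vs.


Vp/Vs = 6389.1 / 2871.7
= 2.2248

2.2248


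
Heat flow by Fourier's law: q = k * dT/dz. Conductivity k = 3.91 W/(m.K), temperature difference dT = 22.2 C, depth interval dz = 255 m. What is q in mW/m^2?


q = k * dT / dz * 1000
= 3.91 * 22.2 / 255 * 1000
= 0.3404 * 1000
= 340.4 mW/m^2

340.4


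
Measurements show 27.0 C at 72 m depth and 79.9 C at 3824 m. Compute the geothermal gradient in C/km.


dT = 79.9 - 27.0 = 52.9 C
dz = 3824 - 72 = 3752 m
gradient = dT/dz * 1000 = 52.9/3752 * 1000 = 14.0991 C/km

14.0991


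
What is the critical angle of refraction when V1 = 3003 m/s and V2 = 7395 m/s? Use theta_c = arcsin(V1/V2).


V1/V2 = 3003/7395 = 0.406085
theta_c = arcsin(0.406085) = 23.9591 degrees

23.9591


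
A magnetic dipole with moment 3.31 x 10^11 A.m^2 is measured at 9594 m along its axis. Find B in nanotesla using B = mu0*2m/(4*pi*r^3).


m = 3.31 x 10^11 = 331000000000 A.m^2
2m = 662000000000 A.m^2
r^3 = 9594^3 = 883078156584
B = (4pi*10^-7) * 662000000000 / (4*pi * 883078156584) * 1e9
= 831893.734671 / 11097087397079.65 * 1e9
= 74.9651 nT

74.9651


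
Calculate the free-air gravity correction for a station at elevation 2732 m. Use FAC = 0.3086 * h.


FAC = 0.3086 * h
= 0.3086 * 2732
= 843.0952 mGal

843.0952


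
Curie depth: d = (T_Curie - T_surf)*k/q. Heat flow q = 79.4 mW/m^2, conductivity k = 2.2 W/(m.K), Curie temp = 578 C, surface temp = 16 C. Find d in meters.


T_Curie - T_surf = 578 - 16 = 562 C
Convert q to W/m^2: 79.4 mW/m^2 = 0.0794 W/m^2
d = 562 * 2.2 / 0.0794 = 15571.79 m

15571.79


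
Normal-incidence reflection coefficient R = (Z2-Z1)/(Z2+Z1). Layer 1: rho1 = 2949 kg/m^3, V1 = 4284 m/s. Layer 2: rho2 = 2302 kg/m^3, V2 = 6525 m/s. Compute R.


Z1 = 2949 * 4284 = 12633516
Z2 = 2302 * 6525 = 15020550
R = (15020550 - 12633516) / (15020550 + 12633516) = 2387034 / 27654066 = 0.0863

0.0863


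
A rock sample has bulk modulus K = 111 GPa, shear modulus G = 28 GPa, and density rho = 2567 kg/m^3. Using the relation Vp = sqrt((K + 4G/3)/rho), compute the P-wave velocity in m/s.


First compute the effective modulus:
K + 4G/3 = 111e9 + 4*28e9/3 = 148333333333.33 Pa
Then divide by density:
148333333333.33 / 2567 = 57784703.2853 Pa/(kg/m^3)
Take the square root:
Vp = sqrt(57784703.2853) = 7601.63 m/s

7601.63


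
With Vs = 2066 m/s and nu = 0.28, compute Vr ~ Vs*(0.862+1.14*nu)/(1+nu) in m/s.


Numerator factor = 0.862 + 1.14*0.28 = 1.1812
Denominator = 1 + 0.28 = 1.28
Vr = 2066 * 1.1812 / 1.28 = 1906.53 m/s

1906.53


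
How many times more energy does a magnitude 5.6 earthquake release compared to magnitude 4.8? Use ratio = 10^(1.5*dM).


M2 - M1 = 5.6 - 4.8 = 0.8
1.5 * 0.8 = 1.2
ratio = 10^1.2 = 15.85

15.85


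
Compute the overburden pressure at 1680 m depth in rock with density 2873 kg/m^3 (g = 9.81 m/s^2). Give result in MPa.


P = rho * g * z / 1e6
= 2873 * 9.81 * 1680 / 1e6
= 47349338.4 / 1e6
= 47.3493 MPa

47.3493


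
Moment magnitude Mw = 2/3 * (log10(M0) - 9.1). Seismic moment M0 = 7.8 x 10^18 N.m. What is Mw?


log10(M0) = log10(7.8 x 10^18) = 18.8921
Mw = 2/3 * (18.8921 - 9.1)
= 2/3 * 9.7921
= 6.53

6.53


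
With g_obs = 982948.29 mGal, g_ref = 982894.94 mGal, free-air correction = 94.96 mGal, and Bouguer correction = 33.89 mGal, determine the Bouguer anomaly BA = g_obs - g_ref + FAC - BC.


BA = g_obs - g_ref + FAC - BC
= 982948.29 - 982894.94 + 94.96 - 33.89
= 114.42 mGal

114.42


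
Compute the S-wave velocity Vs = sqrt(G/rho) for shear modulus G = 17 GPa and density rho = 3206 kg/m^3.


Convert G to Pa: G = 17e9 Pa
Compute G/rho = 17e9 / 3206 = 5302557.7043
Vs = sqrt(5302557.7043) = 2302.73 m/s

2302.73


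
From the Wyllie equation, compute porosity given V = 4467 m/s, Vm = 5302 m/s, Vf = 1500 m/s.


1/V - 1/Vm = 1/4467 - 1/5302 = 3.526e-05
1/Vf - 1/Vm = 1/1500 - 1/5302 = 0.00047806
phi = 3.526e-05 / 0.00047806 = 0.0737

0.0737


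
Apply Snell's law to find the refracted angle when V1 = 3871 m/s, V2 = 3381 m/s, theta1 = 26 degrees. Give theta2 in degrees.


sin(theta1) = sin(26 deg) = 0.438371
sin(theta2) = V2/V1 * sin(theta1) = 3381/3871 * 0.438371 = 0.382881
theta2 = arcsin(0.382881) = 22.5123 degrees

22.5123


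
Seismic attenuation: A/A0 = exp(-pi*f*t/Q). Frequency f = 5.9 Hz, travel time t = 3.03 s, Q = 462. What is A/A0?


pi*f*t/Q = pi*5.9*3.03/462 = 0.121563
A/A0 = exp(-0.121563) = 0.885535

0.885535


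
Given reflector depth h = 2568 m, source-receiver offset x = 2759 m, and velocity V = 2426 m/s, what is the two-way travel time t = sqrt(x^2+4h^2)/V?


x^2 + 4h^2 = 2759^2 + 4*2568^2 = 7612081 + 26378496 = 33990577
sqrt(33990577) = 5830.1438
t = 5830.1438 / 2426 = 2.4032 s

2.4032


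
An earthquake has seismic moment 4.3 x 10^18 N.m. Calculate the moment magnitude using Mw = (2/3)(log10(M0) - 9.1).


log10(M0) = log10(4.3 x 10^18) = 18.6335
Mw = 2/3 * (18.6335 - 9.1)
= 2/3 * 9.5335
= 6.36

6.36


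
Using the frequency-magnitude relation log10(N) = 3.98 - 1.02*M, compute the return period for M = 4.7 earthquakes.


log10(N) = 3.98 - 1.02*4.7 = -0.814
N = 10^-0.814 = 0.153462
T = 1/N = 1/0.153462 = 6.5163 years

6.5163


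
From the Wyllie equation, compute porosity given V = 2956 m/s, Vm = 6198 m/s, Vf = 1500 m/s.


1/V - 1/Vm = 1/2956 - 1/6198 = 0.00017695
1/Vf - 1/Vm = 1/1500 - 1/6198 = 0.00050532
phi = 0.00017695 / 0.00050532 = 0.3502

0.3502


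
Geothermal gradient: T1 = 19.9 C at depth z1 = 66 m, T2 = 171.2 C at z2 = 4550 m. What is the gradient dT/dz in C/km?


dT = 171.2 - 19.9 = 151.3 C
dz = 4550 - 66 = 4484 m
gradient = dT/dz * 1000 = 151.3/4484 * 1000 = 33.7422 C/km

33.7422


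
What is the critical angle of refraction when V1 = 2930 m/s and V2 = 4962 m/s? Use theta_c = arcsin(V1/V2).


V1/V2 = 2930/4962 = 0.590488
theta_c = arcsin(0.590488) = 36.1916 degrees

36.1916


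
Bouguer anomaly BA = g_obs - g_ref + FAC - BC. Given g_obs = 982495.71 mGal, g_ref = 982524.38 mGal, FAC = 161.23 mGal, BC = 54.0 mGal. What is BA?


BA = g_obs - g_ref + FAC - BC
= 982495.71 - 982524.38 + 161.23 - 54.0
= 78.56 mGal

78.56


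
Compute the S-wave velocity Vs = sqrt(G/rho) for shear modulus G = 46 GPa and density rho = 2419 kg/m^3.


Convert G to Pa: G = 46e9 Pa
Compute G/rho = 46e9 / 2419 = 19016122.3646
Vs = sqrt(19016122.3646) = 4360.75 m/s

4360.75


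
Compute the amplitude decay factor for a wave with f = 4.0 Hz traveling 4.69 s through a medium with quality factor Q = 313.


pi*f*t/Q = pi*4.0*4.69/313 = 0.188295
A/A0 = exp(-0.188295) = 0.82837

0.82837


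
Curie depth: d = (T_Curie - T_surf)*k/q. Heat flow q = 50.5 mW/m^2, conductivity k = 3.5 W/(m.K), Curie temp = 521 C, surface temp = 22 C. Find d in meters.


T_Curie - T_surf = 521 - 22 = 499 C
Convert q to W/m^2: 50.5 mW/m^2 = 0.0505 W/m^2
d = 499 * 3.5 / 0.0505 = 34584.16 m

34584.16


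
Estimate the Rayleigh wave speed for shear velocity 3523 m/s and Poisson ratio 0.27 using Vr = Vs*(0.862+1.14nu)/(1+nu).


Numerator factor = 0.862 + 1.14*0.27 = 1.1698
Denominator = 1 + 0.27 = 1.27
Vr = 3523 * 1.1698 / 1.27 = 3245.04 m/s

3245.04


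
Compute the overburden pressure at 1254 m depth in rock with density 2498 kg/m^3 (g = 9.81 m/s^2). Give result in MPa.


P = rho * g * z / 1e6
= 2498 * 9.81 * 1254 / 1e6
= 30729746.52 / 1e6
= 30.7297 MPa

30.7297


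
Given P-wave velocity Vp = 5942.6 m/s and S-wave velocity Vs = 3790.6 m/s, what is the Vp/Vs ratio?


Vp/Vs = 5942.6 / 3790.6
= 1.5677

1.5677


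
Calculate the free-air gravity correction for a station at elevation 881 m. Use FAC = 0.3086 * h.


FAC = 0.3086 * h
= 0.3086 * 881
= 271.8766 mGal

271.8766


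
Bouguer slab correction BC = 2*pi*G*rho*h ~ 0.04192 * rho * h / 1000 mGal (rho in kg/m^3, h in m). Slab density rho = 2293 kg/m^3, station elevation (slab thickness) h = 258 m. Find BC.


BC = 0.04192 * rho * h / 1000
= 0.04192 * 2293 * 258 / 1000
= 24.7996 mGal

24.7996


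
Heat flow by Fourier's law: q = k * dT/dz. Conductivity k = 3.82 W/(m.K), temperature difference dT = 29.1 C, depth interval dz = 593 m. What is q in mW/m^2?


q = k * dT / dz * 1000
= 3.82 * 29.1 / 593 * 1000
= 0.187457 * 1000
= 187.457 mW/m^2

187.457


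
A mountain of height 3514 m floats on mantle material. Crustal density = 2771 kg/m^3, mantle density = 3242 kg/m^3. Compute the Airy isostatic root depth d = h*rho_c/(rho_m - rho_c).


rho_m - rho_c = 3242 - 2771 = 471
d = 3514 * 2771 / 471
= 9737294 / 471
= 20673.66 m

20673.66


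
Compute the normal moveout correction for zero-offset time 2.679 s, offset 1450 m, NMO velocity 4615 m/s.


x/Vnmo = 1450/4615 = 0.314193
(x/Vnmo)^2 = 0.098717
t0^2 = 7.177041
sqrt(7.177041 + 0.098717) = 2.697361
dt = 2.697361 - 2.679 = 0.018361

0.018361


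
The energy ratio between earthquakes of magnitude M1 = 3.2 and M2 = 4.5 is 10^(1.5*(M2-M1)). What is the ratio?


M2 - M1 = 4.5 - 3.2 = 1.3
1.5 * 1.3 = 1.95
ratio = 10^1.95 = 89.13

89.13


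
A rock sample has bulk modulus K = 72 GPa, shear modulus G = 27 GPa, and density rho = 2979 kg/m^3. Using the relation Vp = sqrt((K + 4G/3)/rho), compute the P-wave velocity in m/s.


First compute the effective modulus:
K + 4G/3 = 72e9 + 4*27e9/3 = 108000000000.0 Pa
Then divide by density:
108000000000.0 / 2979 = 36253776.435 Pa/(kg/m^3)
Take the square root:
Vp = sqrt(36253776.435) = 6021.11 m/s

6021.11


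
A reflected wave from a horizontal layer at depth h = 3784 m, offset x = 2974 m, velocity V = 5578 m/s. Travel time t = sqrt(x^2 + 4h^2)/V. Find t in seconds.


x^2 + 4h^2 = 2974^2 + 4*3784^2 = 8844676 + 57274624 = 66119300
sqrt(66119300) = 8131.3775
t = 8131.3775 / 5578 = 1.4578 s

1.4578


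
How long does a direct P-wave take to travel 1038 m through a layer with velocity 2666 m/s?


t = x / V
= 1038 / 2666
= 0.3893 s

0.3893


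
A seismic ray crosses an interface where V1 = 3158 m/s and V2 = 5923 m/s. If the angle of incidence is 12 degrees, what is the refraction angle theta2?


sin(theta1) = sin(12 deg) = 0.207912
sin(theta2) = V2/V1 * sin(theta1) = 5923/3158 * 0.207912 = 0.38995
theta2 = arcsin(0.38995) = 22.9514 degrees

22.9514


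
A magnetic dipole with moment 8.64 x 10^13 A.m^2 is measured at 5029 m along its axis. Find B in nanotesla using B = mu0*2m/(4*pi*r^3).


m = 8.64 x 10^13 = 86400000000000 A.m^2
2m = 172800000000000 A.m^2
r^3 = 5029^3 = 127187639389
B = (4pi*10^-7) * 172800000000000 / (4*pi * 127187639389) * 1e9
= 217146884.216127 / 1598287014127.64 * 1e9
= 135862.259 nT

135862.259


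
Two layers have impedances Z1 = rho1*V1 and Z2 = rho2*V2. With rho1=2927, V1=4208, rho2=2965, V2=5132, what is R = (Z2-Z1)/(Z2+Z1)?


Z1 = 2927 * 4208 = 12316816
Z2 = 2965 * 5132 = 15216380
R = (15216380 - 12316816) / (15216380 + 12316816) = 2899564 / 27533196 = 0.1053

0.1053


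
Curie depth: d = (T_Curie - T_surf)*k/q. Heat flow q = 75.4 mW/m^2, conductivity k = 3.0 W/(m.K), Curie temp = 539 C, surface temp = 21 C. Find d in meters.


T_Curie - T_surf = 539 - 21 = 518 C
Convert q to W/m^2: 75.4 mW/m^2 = 0.0754 W/m^2
d = 518 * 3.0 / 0.0754 = 20610.08 m

20610.08


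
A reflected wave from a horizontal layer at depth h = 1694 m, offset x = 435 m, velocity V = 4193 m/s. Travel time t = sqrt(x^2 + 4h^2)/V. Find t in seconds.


x^2 + 4h^2 = 435^2 + 4*1694^2 = 189225 + 11478544 = 11667769
sqrt(11667769) = 3415.8116
t = 3415.8116 / 4193 = 0.8146 s

0.8146


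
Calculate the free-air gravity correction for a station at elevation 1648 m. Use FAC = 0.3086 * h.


FAC = 0.3086 * h
= 0.3086 * 1648
= 508.5728 mGal

508.5728


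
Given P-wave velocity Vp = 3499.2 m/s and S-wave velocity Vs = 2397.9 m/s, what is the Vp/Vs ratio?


Vp/Vs = 3499.2 / 2397.9
= 1.4593

1.4593


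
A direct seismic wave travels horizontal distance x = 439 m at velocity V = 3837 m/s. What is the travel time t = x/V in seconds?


t = x / V
= 439 / 3837
= 0.1144 s

0.1144


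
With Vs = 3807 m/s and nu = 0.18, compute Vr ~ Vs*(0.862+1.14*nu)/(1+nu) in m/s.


Numerator factor = 0.862 + 1.14*0.18 = 1.0672
Denominator = 1 + 0.18 = 1.18
Vr = 3807 * 1.0672 / 1.18 = 3443.08 m/s

3443.08


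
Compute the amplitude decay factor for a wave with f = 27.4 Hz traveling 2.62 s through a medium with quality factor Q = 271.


pi*f*t/Q = pi*27.4*2.62/271 = 0.832209
A/A0 = exp(-0.832209) = 0.435087

0.435087


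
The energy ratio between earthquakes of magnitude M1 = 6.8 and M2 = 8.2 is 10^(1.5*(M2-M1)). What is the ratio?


M2 - M1 = 8.2 - 6.8 = 1.4
1.5 * 1.4 = 2.1
ratio = 10^2.1 = 125.89

125.89


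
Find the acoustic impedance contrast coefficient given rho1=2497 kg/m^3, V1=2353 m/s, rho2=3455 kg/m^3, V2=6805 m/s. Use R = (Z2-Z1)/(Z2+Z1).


Z1 = 2497 * 2353 = 5875441
Z2 = 3455 * 6805 = 23511275
R = (23511275 - 5875441) / (23511275 + 5875441) = 17635834 / 29386716 = 0.6001

0.6001


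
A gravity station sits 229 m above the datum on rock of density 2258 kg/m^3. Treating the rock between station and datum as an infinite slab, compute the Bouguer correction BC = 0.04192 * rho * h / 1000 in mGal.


BC = 0.04192 * rho * h / 1000
= 0.04192 * 2258 * 229 / 1000
= 21.6761 mGal

21.6761


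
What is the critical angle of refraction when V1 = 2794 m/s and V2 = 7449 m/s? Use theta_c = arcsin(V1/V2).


V1/V2 = 2794/7449 = 0.375084
theta_c = arcsin(0.375084) = 22.0295 degrees

22.0295


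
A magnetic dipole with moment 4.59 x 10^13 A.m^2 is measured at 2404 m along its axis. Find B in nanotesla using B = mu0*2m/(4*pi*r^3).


m = 4.59 x 10^13 = 45900000000000 A.m^2
2m = 91800000000000 A.m^2
r^3 = 2404^3 = 13893235264
B = (4pi*10^-7) * 91800000000000 / (4*pi * 13893235264) * 1e9
= 115359282.239817 / 174587543359.91 * 1e9
= 660753.2245 nT

660753.2245


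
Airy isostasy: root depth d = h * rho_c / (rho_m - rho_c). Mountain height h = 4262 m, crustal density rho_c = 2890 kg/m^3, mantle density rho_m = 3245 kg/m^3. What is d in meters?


rho_m - rho_c = 3245 - 2890 = 355
d = 4262 * 2890 / 355
= 12317180 / 355
= 34696.28 m

34696.28


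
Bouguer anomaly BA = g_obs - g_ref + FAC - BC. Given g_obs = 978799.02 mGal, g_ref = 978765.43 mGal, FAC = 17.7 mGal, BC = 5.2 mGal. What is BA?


BA = g_obs - g_ref + FAC - BC
= 978799.02 - 978765.43 + 17.7 - 5.2
= 46.09 mGal

46.09


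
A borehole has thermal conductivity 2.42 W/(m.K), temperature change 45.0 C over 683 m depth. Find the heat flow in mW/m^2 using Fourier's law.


q = k * dT / dz * 1000
= 2.42 * 45.0 / 683 * 1000
= 0.159444 * 1000
= 159.4436 mW/m^2

159.4436


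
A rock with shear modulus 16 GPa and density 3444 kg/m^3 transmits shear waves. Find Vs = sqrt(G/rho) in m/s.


Convert G to Pa: G = 16e9 Pa
Compute G/rho = 16e9 / 3444 = 4645760.7433
Vs = sqrt(4645760.7433) = 2155.4 m/s

2155.4


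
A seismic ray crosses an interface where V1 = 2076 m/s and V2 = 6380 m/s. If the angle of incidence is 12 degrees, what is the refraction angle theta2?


sin(theta1) = sin(12 deg) = 0.207912
sin(theta2) = V2/V1 * sin(theta1) = 6380/2076 * 0.207912 = 0.638958
theta2 = arcsin(0.638958) = 39.7142 degrees

39.7142


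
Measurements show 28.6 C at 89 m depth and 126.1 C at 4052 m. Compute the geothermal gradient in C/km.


dT = 126.1 - 28.6 = 97.5 C
dz = 4052 - 89 = 3963 m
gradient = dT/dz * 1000 = 97.5/3963 * 1000 = 24.6026 C/km

24.6026


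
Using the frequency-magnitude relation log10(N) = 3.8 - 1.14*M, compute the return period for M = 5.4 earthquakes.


log10(N) = 3.8 - 1.14*5.4 = -2.356
N = 10^-2.356 = 0.004406
T = 1/N = 1/0.004406 = 226.9865 years

226.9865


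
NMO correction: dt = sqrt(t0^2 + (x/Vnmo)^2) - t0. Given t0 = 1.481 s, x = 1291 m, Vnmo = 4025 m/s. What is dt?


x/Vnmo = 1291/4025 = 0.320745
(x/Vnmo)^2 = 0.102878
t0^2 = 2.193361
sqrt(2.193361 + 0.102878) = 1.515334
dt = 1.515334 - 1.481 = 0.034334

0.034334


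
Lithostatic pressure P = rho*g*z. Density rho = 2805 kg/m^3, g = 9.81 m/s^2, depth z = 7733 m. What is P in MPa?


P = rho * g * z / 1e6
= 2805 * 9.81 * 7733 / 1e6
= 212789347.65 / 1e6
= 212.7893 MPa

212.7893


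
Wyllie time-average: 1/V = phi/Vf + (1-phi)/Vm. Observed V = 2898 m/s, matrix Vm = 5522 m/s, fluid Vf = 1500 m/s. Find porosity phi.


1/V - 1/Vm = 1/2898 - 1/5522 = 0.00016397
1/Vf - 1/Vm = 1/1500 - 1/5522 = 0.00048557
phi = 0.00016397 / 0.00048557 = 0.3377

0.3377


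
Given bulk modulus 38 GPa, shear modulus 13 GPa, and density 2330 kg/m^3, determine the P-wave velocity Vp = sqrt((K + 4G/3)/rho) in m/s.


First compute the effective modulus:
K + 4G/3 = 38e9 + 4*13e9/3 = 55333333333.33 Pa
Then divide by density:
55333333333.33 / 2330 = 23748211.731 Pa/(kg/m^3)
Take the square root:
Vp = sqrt(23748211.731) = 4873.21 m/s

4873.21


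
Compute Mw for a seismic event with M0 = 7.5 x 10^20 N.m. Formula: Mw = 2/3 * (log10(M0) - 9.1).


log10(M0) = log10(7.5 x 10^20) = 20.8751
Mw = 2/3 * (20.8751 - 9.1)
= 2/3 * 11.7751
= 7.85

7.85


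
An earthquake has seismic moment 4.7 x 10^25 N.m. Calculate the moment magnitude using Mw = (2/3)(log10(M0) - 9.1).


log10(M0) = log10(4.7 x 10^25) = 25.6721
Mw = 2/3 * (25.6721 - 9.1)
= 2/3 * 16.5721
= 11.05

11.05


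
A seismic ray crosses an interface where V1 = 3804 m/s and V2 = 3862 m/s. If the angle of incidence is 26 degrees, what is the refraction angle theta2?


sin(theta1) = sin(26 deg) = 0.438371
sin(theta2) = V2/V1 * sin(theta1) = 3862/3804 * 0.438371 = 0.445055
theta2 = arcsin(0.445055) = 26.4269 degrees

26.4269


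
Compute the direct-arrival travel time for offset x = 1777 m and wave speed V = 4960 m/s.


t = x / V
= 1777 / 4960
= 0.3583 s

0.3583


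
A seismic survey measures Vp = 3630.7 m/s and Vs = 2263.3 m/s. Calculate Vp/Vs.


Vp/Vs = 3630.7 / 2263.3
= 1.6042

1.6042


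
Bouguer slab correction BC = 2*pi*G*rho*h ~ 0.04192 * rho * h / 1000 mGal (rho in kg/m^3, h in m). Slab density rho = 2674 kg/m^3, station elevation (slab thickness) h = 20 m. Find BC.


BC = 0.04192 * rho * h / 1000
= 0.04192 * 2674 * 20 / 1000
= 2.2419 mGal

2.2419


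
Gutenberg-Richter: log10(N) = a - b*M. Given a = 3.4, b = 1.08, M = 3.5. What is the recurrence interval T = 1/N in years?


log10(N) = 3.4 - 1.08*3.5 = -0.38
N = 10^-0.38 = 0.416869
T = 1/N = 1/0.416869 = 2.3988 years

2.3988


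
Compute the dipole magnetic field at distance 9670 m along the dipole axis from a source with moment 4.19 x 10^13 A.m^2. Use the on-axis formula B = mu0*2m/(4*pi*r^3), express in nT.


m = 4.19 x 10^13 = 41900000000000 A.m^2
2m = 83800000000000 A.m^2
r^3 = 9670^3 = 904231063000
B = (4pi*10^-7) * 83800000000000 / (4*pi * 904231063000) * 1e9
= 105306185.74833 / 11362902658673.96 * 1e9
= 9267.5427 nT

9267.5427


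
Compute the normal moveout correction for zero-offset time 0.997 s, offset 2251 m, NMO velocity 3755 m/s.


x/Vnmo = 2251/3755 = 0.599467
(x/Vnmo)^2 = 0.359361
t0^2 = 0.994009
sqrt(0.994009 + 0.359361) = 1.163344
dt = 1.163344 - 0.997 = 0.166344

0.166344


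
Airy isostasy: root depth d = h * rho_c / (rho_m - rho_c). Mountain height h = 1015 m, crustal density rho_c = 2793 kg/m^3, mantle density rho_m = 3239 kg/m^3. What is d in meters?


rho_m - rho_c = 3239 - 2793 = 446
d = 1015 * 2793 / 446
= 2834895 / 446
= 6356.27 m

6356.27


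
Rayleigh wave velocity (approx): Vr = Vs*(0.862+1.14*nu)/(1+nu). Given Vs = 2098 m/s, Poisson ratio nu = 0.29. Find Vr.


Numerator factor = 0.862 + 1.14*0.29 = 1.1926
Denominator = 1 + 0.29 = 1.29
Vr = 2098 * 1.1926 / 1.29 = 1939.59 m/s

1939.59


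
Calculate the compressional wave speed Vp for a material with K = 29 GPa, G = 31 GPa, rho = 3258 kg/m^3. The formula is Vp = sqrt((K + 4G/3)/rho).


First compute the effective modulus:
K + 4G/3 = 29e9 + 4*31e9/3 = 70333333333.33 Pa
Then divide by density:
70333333333.33 / 3258 = 21587886.2288 Pa/(kg/m^3)
Take the square root:
Vp = sqrt(21587886.2288) = 4646.28 m/s

4646.28


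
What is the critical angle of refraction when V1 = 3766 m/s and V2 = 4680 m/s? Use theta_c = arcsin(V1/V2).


V1/V2 = 3766/4680 = 0.804701
theta_c = arcsin(0.804701) = 53.5814 degrees

53.5814


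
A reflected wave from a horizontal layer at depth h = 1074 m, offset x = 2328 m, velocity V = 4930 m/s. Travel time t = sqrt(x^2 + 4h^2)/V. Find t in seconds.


x^2 + 4h^2 = 2328^2 + 4*1074^2 = 5419584 + 4613904 = 10033488
sqrt(10033488) = 3167.5682
t = 3167.5682 / 4930 = 0.6425 s

0.6425


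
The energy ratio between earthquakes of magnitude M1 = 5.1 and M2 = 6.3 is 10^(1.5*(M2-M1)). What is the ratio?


M2 - M1 = 6.3 - 5.1 = 1.2
1.5 * 1.2 = 1.8
ratio = 10^1.8 = 63.1

63.1


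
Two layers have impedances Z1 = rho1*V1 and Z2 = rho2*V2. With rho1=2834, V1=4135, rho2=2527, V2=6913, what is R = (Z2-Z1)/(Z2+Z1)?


Z1 = 2834 * 4135 = 11718590
Z2 = 2527 * 6913 = 17469151
R = (17469151 - 11718590) / (17469151 + 11718590) = 5750561 / 29187741 = 0.197

0.197


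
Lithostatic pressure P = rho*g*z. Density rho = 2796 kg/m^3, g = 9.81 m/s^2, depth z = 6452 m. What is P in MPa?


P = rho * g * z / 1e6
= 2796 * 9.81 * 6452 / 1e6
= 176970359.52 / 1e6
= 176.9704 MPa

176.9704


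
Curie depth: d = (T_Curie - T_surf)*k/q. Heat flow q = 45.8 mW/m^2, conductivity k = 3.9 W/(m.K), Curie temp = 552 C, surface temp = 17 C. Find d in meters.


T_Curie - T_surf = 552 - 17 = 535 C
Convert q to W/m^2: 45.8 mW/m^2 = 0.0458 W/m^2
d = 535 * 3.9 / 0.0458 = 45556.77 m

45556.77


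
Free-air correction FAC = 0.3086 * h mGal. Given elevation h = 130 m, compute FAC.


FAC = 0.3086 * h
= 0.3086 * 130
= 40.118 mGal

40.118


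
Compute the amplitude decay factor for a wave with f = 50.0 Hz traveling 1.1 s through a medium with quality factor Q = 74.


pi*f*t/Q = pi*50.0*1.1/74 = 2.334968
A/A0 = exp(-2.334968) = 0.096814

0.096814


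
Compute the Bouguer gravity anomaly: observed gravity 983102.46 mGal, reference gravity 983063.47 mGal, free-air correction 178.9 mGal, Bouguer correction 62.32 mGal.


BA = g_obs - g_ref + FAC - BC
= 983102.46 - 983063.47 + 178.9 - 62.32
= 155.57 mGal

155.57


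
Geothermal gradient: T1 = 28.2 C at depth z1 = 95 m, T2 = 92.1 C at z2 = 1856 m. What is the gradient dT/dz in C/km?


dT = 92.1 - 28.2 = 63.9 C
dz = 1856 - 95 = 1761 m
gradient = dT/dz * 1000 = 63.9/1761 * 1000 = 36.2862 C/km

36.2862


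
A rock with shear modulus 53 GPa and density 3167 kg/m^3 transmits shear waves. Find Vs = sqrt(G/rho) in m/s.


Convert G to Pa: G = 53e9 Pa
Compute G/rho = 53e9 / 3167 = 16735080.5178
Vs = sqrt(16735080.5178) = 4090.85 m/s

4090.85


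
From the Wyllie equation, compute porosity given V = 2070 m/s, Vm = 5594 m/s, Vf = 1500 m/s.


1/V - 1/Vm = 1/2070 - 1/5594 = 0.00030433
1/Vf - 1/Vm = 1/1500 - 1/5594 = 0.0004879
phi = 0.00030433 / 0.0004879 = 0.6237

0.6237


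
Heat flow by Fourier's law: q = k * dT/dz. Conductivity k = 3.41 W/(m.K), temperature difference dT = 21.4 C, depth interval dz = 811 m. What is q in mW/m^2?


q = k * dT / dz * 1000
= 3.41 * 21.4 / 811 * 1000
= 0.08998 * 1000
= 89.9803 mW/m^2

89.9803


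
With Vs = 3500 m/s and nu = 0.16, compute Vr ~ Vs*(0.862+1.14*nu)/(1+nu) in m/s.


Numerator factor = 0.862 + 1.14*0.16 = 1.0444
Denominator = 1 + 0.16 = 1.16
Vr = 3500 * 1.0444 / 1.16 = 3151.21 m/s

3151.21


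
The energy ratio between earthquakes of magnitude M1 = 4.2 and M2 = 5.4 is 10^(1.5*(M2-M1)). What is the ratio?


M2 - M1 = 5.4 - 4.2 = 1.2
1.5 * 1.2 = 1.8
ratio = 10^1.8 = 63.1

63.1


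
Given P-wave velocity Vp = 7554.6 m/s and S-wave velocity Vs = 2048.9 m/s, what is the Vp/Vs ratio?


Vp/Vs = 7554.6 / 2048.9
= 3.6871

3.6871


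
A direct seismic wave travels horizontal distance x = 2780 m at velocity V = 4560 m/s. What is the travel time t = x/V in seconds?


t = x / V
= 2780 / 4560
= 0.6096 s

0.6096


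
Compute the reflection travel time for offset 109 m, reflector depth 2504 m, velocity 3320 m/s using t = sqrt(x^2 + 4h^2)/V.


x^2 + 4h^2 = 109^2 + 4*2504^2 = 11881 + 25080064 = 25091945
sqrt(25091945) = 5009.1861
t = 5009.1861 / 3320 = 1.5088 s

1.5088


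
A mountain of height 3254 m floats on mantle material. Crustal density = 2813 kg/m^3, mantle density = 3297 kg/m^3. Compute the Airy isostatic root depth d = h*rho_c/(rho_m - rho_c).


rho_m - rho_c = 3297 - 2813 = 484
d = 3254 * 2813 / 484
= 9153502 / 484
= 18912.19 m

18912.19


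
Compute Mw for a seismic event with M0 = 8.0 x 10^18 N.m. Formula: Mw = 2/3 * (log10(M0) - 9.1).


log10(M0) = log10(8.0 x 10^18) = 18.9031
Mw = 2/3 * (18.9031 - 9.1)
= 2/3 * 9.8031
= 6.54

6.54


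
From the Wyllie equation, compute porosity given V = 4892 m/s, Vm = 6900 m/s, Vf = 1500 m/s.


1/V - 1/Vm = 1/4892 - 1/6900 = 5.949e-05
1/Vf - 1/Vm = 1/1500 - 1/6900 = 0.00052174
phi = 5.949e-05 / 0.00052174 = 0.114

0.114


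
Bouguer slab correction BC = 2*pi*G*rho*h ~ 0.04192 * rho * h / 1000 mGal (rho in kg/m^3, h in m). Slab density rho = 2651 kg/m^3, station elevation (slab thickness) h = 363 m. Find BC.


BC = 0.04192 * rho * h / 1000
= 0.04192 * 2651 * 363 / 1000
= 40.3402 mGal

40.3402


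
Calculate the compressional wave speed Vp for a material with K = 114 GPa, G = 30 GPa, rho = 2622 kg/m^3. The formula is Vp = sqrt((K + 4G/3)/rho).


First compute the effective modulus:
K + 4G/3 = 114e9 + 4*30e9/3 = 154000000000.0 Pa
Then divide by density:
154000000000.0 / 2622 = 58733790.9992 Pa/(kg/m^3)
Take the square root:
Vp = sqrt(58733790.9992) = 7663.8 m/s

7663.8


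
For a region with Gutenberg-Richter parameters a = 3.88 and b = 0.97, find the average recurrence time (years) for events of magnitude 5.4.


log10(N) = 3.88 - 0.97*5.4 = -1.358
N = 10^-1.358 = 0.043853
T = 1/N = 1/0.043853 = 22.8034 years

22.8034


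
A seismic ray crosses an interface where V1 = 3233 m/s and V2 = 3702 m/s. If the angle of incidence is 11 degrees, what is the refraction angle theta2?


sin(theta1) = sin(11 deg) = 0.190809
sin(theta2) = V2/V1 * sin(theta1) = 3702/3233 * 0.190809 = 0.218489
theta2 = arcsin(0.218489) = 12.6203 degrees

12.6203


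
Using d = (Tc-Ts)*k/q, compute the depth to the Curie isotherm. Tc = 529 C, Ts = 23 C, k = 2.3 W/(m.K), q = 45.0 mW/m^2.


T_Curie - T_surf = 529 - 23 = 506 C
Convert q to W/m^2: 45.0 mW/m^2 = 0.045 W/m^2
d = 506 * 2.3 / 0.045 = 25862.22 m

25862.22


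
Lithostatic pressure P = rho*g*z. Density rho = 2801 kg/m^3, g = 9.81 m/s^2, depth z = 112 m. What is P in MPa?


P = rho * g * z / 1e6
= 2801 * 9.81 * 112 / 1e6
= 3077514.72 / 1e6
= 3.0775 MPa

3.0775


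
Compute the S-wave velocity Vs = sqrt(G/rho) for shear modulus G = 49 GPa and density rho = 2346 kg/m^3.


Convert G to Pa: G = 49e9 Pa
Compute G/rho = 49e9 / 2346 = 20886615.5158
Vs = sqrt(20886615.5158) = 4570.19 m/s

4570.19


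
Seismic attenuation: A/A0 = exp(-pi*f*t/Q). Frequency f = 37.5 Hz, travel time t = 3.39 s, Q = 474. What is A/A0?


pi*f*t/Q = pi*37.5*3.39/474 = 0.842563
A/A0 = exp(-0.842563) = 0.430605

0.430605


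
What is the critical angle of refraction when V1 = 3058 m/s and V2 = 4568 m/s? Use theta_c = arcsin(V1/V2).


V1/V2 = 3058/4568 = 0.66944
theta_c = arcsin(0.66944) = 42.0238 degrees

42.0238


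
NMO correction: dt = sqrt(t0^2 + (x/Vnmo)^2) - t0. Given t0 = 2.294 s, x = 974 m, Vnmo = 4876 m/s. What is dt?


x/Vnmo = 974/4876 = 0.199754
(x/Vnmo)^2 = 0.039902
t0^2 = 5.262436
sqrt(5.262436 + 0.039902) = 2.302681
dt = 2.302681 - 2.294 = 0.008681

0.008681


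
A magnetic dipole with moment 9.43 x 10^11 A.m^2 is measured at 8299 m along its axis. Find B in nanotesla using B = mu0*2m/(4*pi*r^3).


m = 9.43 x 10^11 = 943000000000 A.m^2
2m = 1886000000000 A.m^2
r^3 = 8299^3 = 571580354899
B = (4pi*10^-7) * 1886000000000 / (4*pi * 571580354899) * 1e9
= 2370017.497868 / 7182690575547.78 * 1e9
= 329.9624 nT

329.9624


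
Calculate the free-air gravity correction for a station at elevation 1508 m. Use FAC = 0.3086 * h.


FAC = 0.3086 * h
= 0.3086 * 1508
= 465.3688 mGal

465.3688


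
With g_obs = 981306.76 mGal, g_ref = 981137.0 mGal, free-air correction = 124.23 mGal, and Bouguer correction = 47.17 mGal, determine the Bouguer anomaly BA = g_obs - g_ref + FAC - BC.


BA = g_obs - g_ref + FAC - BC
= 981306.76 - 981137.0 + 124.23 - 47.17
= 246.82 mGal

246.82


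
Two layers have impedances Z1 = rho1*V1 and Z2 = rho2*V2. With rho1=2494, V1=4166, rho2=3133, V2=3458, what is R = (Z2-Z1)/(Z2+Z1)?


Z1 = 2494 * 4166 = 10390004
Z2 = 3133 * 3458 = 10833914
R = (10833914 - 10390004) / (10833914 + 10390004) = 443910 / 21223918 = 0.0209

0.0209


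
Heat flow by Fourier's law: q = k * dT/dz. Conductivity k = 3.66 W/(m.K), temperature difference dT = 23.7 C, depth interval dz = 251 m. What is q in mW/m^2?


q = k * dT / dz * 1000
= 3.66 * 23.7 / 251 * 1000
= 0.345586 * 1000
= 345.5857 mW/m^2

345.5857


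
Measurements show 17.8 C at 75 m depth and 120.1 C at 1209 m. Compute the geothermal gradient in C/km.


dT = 120.1 - 17.8 = 102.3 C
dz = 1209 - 75 = 1134 m
gradient = dT/dz * 1000 = 102.3/1134 * 1000 = 90.2116 C/km

90.2116


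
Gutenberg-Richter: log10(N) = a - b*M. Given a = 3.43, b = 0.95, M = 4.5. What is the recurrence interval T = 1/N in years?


log10(N) = 3.43 - 0.95*4.5 = -0.845
N = 10^-0.845 = 0.142889
T = 1/N = 1/0.142889 = 6.9984 years

6.9984


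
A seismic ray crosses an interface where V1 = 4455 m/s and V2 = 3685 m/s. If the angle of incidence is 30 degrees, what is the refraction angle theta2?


sin(theta1) = sin(30 deg) = 0.5
sin(theta2) = V2/V1 * sin(theta1) = 3685/4455 * 0.5 = 0.41358
theta2 = arcsin(0.41358) = 24.4299 degrees

24.4299


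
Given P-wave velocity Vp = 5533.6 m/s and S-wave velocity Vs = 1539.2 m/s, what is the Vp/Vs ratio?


Vp/Vs = 5533.6 / 1539.2
= 3.5951

3.5951


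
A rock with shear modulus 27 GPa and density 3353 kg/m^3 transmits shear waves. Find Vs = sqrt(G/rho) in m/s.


Convert G to Pa: G = 27e9 Pa
Compute G/rho = 27e9 / 3353 = 8052490.3072
Vs = sqrt(8052490.3072) = 2837.69 m/s

2837.69


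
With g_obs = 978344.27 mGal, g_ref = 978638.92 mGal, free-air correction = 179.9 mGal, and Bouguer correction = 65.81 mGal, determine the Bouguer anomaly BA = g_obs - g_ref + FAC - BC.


BA = g_obs - g_ref + FAC - BC
= 978344.27 - 978638.92 + 179.9 - 65.81
= -180.56 mGal

-180.56


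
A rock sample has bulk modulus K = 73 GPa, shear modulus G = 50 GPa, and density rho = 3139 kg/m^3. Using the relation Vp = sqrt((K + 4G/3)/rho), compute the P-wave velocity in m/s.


First compute the effective modulus:
K + 4G/3 = 73e9 + 4*50e9/3 = 139666666666.67 Pa
Then divide by density:
139666666666.67 / 3139 = 44494000.2124 Pa/(kg/m^3)
Take the square root:
Vp = sqrt(44494000.2124) = 6670.38 m/s

6670.38


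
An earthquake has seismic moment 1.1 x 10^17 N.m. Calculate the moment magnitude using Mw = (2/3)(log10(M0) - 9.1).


log10(M0) = log10(1.1 x 10^17) = 17.0414
Mw = 2/3 * (17.0414 - 9.1)
= 2/3 * 7.9414
= 5.29

5.29


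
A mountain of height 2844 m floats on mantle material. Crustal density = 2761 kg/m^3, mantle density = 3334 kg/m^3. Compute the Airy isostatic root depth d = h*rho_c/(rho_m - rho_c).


rho_m - rho_c = 3334 - 2761 = 573
d = 2844 * 2761 / 573
= 7852284 / 573
= 13703.81 m

13703.81


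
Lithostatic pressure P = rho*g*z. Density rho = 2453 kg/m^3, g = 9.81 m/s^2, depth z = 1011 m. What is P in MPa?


P = rho * g * z / 1e6
= 2453 * 9.81 * 1011 / 1e6
= 24328633.23 / 1e6
= 24.3286 MPa

24.3286


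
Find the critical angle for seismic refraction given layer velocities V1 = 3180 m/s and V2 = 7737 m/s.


V1/V2 = 3180/7737 = 0.411012
theta_c = arcsin(0.411012) = 24.2684 degrees

24.2684


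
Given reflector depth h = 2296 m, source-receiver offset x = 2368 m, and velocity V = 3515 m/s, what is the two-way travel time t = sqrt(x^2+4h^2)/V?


x^2 + 4h^2 = 2368^2 + 4*2296^2 = 5607424 + 21086464 = 26693888
sqrt(26693888) = 5166.6128
t = 5166.6128 / 3515 = 1.4699 s

1.4699


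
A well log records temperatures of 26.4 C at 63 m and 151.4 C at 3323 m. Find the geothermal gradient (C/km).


dT = 151.4 - 26.4 = 125.0 C
dz = 3323 - 63 = 3260 m
gradient = dT/dz * 1000 = 125.0/3260 * 1000 = 38.3436 C/km

38.3436


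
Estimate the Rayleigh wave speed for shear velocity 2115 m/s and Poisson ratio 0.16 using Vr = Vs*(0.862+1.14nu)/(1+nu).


Numerator factor = 0.862 + 1.14*0.16 = 1.0444
Denominator = 1 + 0.16 = 1.16
Vr = 2115 * 1.0444 / 1.16 = 1904.23 m/s

1904.23


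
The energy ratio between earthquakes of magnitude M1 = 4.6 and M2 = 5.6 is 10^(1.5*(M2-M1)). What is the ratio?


M2 - M1 = 5.6 - 4.6 = 1.0
1.5 * 1.0 = 1.5
ratio = 10^1.5 = 31.62

31.62


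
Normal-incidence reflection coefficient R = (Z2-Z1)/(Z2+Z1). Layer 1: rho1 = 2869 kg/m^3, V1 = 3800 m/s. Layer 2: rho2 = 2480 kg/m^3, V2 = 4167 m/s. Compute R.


Z1 = 2869 * 3800 = 10902200
Z2 = 2480 * 4167 = 10334160
R = (10334160 - 10902200) / (10334160 + 10902200) = -568040 / 21236360 = -0.0267

-0.0267


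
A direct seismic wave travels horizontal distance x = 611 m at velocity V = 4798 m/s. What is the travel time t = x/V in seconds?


t = x / V
= 611 / 4798
= 0.1273 s

0.1273


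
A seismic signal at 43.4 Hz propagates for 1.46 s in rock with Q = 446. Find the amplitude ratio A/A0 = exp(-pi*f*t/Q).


pi*f*t/Q = pi*43.4*1.46/446 = 0.446332
A/A0 = exp(-0.446332) = 0.639972

0.639972
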